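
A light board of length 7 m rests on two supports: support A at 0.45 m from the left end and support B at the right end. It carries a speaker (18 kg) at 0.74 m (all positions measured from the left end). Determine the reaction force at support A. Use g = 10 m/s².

Take moments about support B.
Speaker: 18 × 10 = 180 N down at 0.74 m → arm 6.26 m, τ = 180 × 6.26 = 1127 N·m counterclockwise.
Net load moment about support B = 1127 N·m counterclockwise.
Reaction R at support A is upward at 0.45 m, arm 6.55 m → moment R × 6.55 clockwise.
Στ = 0 ⇒ R × 6.55 = 1127 ⇒ R = 172 N.

R_A ≈ 172 N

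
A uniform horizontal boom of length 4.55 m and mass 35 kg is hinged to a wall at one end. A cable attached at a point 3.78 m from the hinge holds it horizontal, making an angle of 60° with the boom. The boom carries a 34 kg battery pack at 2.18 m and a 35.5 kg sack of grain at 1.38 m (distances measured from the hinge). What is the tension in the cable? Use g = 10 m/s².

T ≈ 619 N

Choose the hinge as the axis so the unknown hinge reaction has zero arm there.
Beam weight: 35 × 10 = 350 N down at 2.275 m → arm 2.275 m, τ = 350 × 2.275 = 796.2 N·m clockwise.
Battery pack: 34 × 10 = 340 N down at 2.18 m → arm 2.18 m, τ = 340 × 2.18 = 741.2 N·m clockwise.
Sack of grain: 35.5 × 10 = 355 N down at 1.38 m → arm 1.38 m, τ = 355 × 1.38 = 489.9 N·m clockwise.
Total clockwise load moment = 2027 N·m.
The cable tension T acts at 3.78 m; only its component perpendicular to the boom, T sinθ, produces torque. sin 60° = 0.866.
Balancing moments: T × 3.78 × 0.866 = 2027, giving T = 2027 / 3.273 = 619 N.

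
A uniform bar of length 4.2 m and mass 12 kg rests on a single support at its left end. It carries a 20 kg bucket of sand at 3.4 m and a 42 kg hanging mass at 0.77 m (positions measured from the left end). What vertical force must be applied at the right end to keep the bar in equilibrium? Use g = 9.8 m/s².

F ≈ 293 N

Take moments about the left end.
Beam weight: 12 × 9.8 = 117.6 N down at 2.1 m → arm 2.1 m, τ = 117.6 × 2.1 = 247 N·m clockwise.
Bucket of sand: 20 × 9.8 = 196 N down at 3.4 m → arm 3.4 m, τ = 196 × 3.4 = 666.4 N·m clockwise.
Hanging mass: 42 × 9.8 = 411.6 N down at 0.77 m → arm 0.77 m, τ = 411.6 × 0.77 = 316.9 N·m clockwise.
Net moment of the loads = 1230 N·m clockwise.
The upward force F acts at the right end, arm 4.2 m, giving F × 4.2 counterclockwise.
Setting net torque to zero: F × 4.2 = 1230 → F = 1230 / 4.2 = 293 N.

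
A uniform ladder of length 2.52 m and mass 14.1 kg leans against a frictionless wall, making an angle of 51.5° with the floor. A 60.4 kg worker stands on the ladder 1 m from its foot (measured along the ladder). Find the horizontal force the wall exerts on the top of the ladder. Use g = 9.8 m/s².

N_wall ≈ 242 N

Take moments about the foot of the ladder.
Ladder weight 14.1×9.8 = 138.2 N acts at 1.26 m along the ladder; its horizontal arm is 1.26·cos51.5° = 0.7844 m → τ = 108.4 N·m clockwise.
Worker: 60.4×9.8 = 591.9 N at 1 m → arm 0.6225 m → τ = 368.5 N·m clockwise.
Wall normal N acts horizontally at the top; its moment arm is the height L sinθ = 2.52·sin51.5° = 1.972 m, counterclockwise.
Balancing moments: N × 1.972 = 476.9, giving N = 242 N.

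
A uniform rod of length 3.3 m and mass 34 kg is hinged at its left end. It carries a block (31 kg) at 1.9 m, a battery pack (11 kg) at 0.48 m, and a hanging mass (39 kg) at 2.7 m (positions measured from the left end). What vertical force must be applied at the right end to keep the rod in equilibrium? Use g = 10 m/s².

Sum moments about the left end (the unknown pivot reaction has zero arm there).
Beam weight: 34 × 10 = 340 N down at 1.65 m → arm 1.65 m, τ = 340 × 1.65 = 561 N·m clockwise.
Block: 31 × 10 = 310 N down at 1.9 m → arm 1.9 m, τ = 310 × 1.9 = 589 N·m clockwise.
Battery pack: 11 × 10 = 110 N down at 0.48 m → arm 0.48 m, τ = 110 × 0.48 = 52.8 N·m clockwise.
Hanging mass: 39 × 10 = 390 N down at 2.7 m → arm 2.7 m, τ = 390 × 2.7 = 1053 N·m clockwise.
Net moment of the loads = 2256 N·m clockwise.
The upward force F acts at the right end, arm 3.3 m, giving F × 3.3 counterclockwise.
Setting net torque to zero: F × 3.3 = 2256 → F = 2256 / 3.3 = 684 N.

F ≈ 684 N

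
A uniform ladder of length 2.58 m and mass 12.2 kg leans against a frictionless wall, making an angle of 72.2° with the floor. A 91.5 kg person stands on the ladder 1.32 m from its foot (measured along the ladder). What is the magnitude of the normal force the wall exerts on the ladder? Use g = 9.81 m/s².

Sum moments about the foot of the ladder (the floor normal and friction both act there and drop out).
Ladder weight 12.2×9.81 = 119.7 N acts at 1.29 m along the ladder; its horizontal arm is 1.29·cos72.2° = 0.3943 m → τ = 47.2 N·m clockwise.
Person: 91.5×9.81 = 897.6 N at 1.32 m → arm 0.4035 m → τ = 362.2 N·m clockwise.
Wall normal N acts horizontally at the top; its moment arm is the height L sinθ = 2.58·sin72.2° = 2.456 m, counterclockwise.
For rotational equilibrium, N × 2.456 = 409.4, so N = 167 N.

N_wall ≈ 167 N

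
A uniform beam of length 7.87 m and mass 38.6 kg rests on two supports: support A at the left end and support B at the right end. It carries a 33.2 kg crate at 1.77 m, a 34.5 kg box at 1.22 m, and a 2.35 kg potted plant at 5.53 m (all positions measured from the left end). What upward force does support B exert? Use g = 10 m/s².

Sum moments about support A (its reaction then has zero moment arm).
Beam weight: 38.6 × 10 = 386 N down at 3.935 m → arm 3.935 m, τ = 386 × 3.935 = 1519 N·m clockwise.
Crate: 33.2 × 10 = 332 N down at 1.77 m → arm 1.77 m, τ = 332 × 1.77 = 587.6 N·m clockwise.
Box: 34.5 × 10 = 345 N down at 1.22 m → arm 1.22 m, τ = 345 × 1.22 = 420.9 N·m clockwise.
Potted plant: 2.35 × 10 = 23.5 N down at 5.53 m → arm 5.53 m, τ = 23.5 × 5.53 = 130 N·m clockwise.
Net load moment about support A = 2658 N·m clockwise.
Reaction R at support B is upward at 7.87 m, arm 7.87 m → moment R × 7.87 counterclockwise.
Balancing moments: R × 7.87 = 2658, giving R = 338 N.

R_B ≈ 338 N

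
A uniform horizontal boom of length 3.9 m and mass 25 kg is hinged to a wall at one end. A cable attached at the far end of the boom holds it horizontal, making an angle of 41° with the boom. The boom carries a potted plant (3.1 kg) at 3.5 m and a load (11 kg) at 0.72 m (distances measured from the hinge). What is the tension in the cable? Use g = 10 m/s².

Taking torques about the hinge:
Beam weight: 25 × 10 = 250 N down at 1.95 m → arm 1.95 m, τ = 250 × 1.95 = 487.5 N·m clockwise.
Potted plant: 3.1 × 10 = 31 N down at 3.5 m → arm 3.5 m, τ = 31 × 3.5 = 108.5 N·m clockwise.
Load: 11 × 10 = 110 N down at 0.72 m → arm 0.72 m, τ = 110 × 0.72 = 79.2 N·m clockwise.
Total clockwise load moment = 675.2 N·m.
The cable tension T acts at 3.9 m; only its component perpendicular to the boom, T sinθ, produces torque. sin 41° = 0.6561.
For rotational equilibrium, T × 3.9 × 0.6561 = 675.2, so T = 675.2 / 2.559 = 264 N.

T ≈ 264 N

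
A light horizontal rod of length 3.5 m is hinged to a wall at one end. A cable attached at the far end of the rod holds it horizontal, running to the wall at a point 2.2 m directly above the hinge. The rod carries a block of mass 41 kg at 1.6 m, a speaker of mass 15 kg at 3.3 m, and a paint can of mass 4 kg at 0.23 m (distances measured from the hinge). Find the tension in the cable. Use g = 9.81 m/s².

Take moments about the hinge.
Block: 41 × 9.81 = 402.2 N down at 1.6 m → arm 1.6 m, τ = 402.2 × 1.6 = 643.5 N·m clockwise.
Speaker: 15 × 9.81 = 147.2 N down at 3.3 m → arm 3.3 m, τ = 147.2 × 3.3 = 485.8 N·m clockwise.
Paint can: 4 × 9.81 = 39.24 N down at 0.23 m → arm 0.23 m, τ = 39.24 × 0.23 = 9.025 N·m clockwise.
Total clockwise load moment = 1138 N·m.
The cable tension T acts at 3.5 m; only its component perpendicular to the rod, T sinθ, produces torque. sinθ = h/√(h²+d²) = 2.2/√(2.2²+3.5²) = 0.5322.
Balancing moments: T × 3.5 × 0.5322 = 1138, giving T = 1138 / 1.863 = 611 N.

T ≈ 611 N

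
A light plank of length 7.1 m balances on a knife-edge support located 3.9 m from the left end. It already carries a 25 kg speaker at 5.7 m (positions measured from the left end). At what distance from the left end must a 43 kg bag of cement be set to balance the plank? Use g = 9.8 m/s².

x ≈ 2.85 m from the left end

Sum moments about the knife-edge support (at 3.9 m from the left end) (the support reaction has zero arm there).
Speaker: 25 × 9.8 = 245 N down at 5.7 m → arm 1.8 m, τ = 245 × 1.8 = 441 N·m clockwise.
Net moment of existing loads = 441 N·m clockwise.
The bag of cement weighs 43 × 9.8 = 421.4 N and must supply an equal counterclockwise moment, so its lever arm about the knife-edge support is 441 / 421.4 = 1.05 m.
That puts it at 3.9 − 1.05 = 2.85 m from the left end.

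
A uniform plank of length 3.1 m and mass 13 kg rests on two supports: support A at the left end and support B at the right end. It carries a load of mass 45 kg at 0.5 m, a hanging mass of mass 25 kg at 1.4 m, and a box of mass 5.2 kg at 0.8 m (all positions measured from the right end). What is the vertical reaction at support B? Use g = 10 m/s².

Sum moments about support A (its reaction then has zero moment arm).
Beam weight: 13 × 10 = 130 N down at 1.55 m → arm 1.55 m, τ = 130 × 1.55 = 201.5 N·m clockwise.
Load: 45 × 10 = 450 N down at 0.5 m → arm 2.6 m, τ = 450 × 2.6 = 1170 N·m clockwise.
Hanging mass: 25 × 10 = 250 N down at 1.4 m → arm 1.7 m, τ = 250 × 1.7 = 425 N·m clockwise.
Box: 5.2 × 10 = 52 N down at 0.8 m → arm 2.3 m, τ = 52 × 2.3 = 119.6 N·m clockwise.
Net load moment about support A = 1916 N·m clockwise.
Reaction R at support B is upward at 0 m, arm 3.1 m → moment R × 3.1 counterclockwise.
Balancing moments: R × 3.1 = 1916, giving R = 618 N.

R_B ≈ 618 N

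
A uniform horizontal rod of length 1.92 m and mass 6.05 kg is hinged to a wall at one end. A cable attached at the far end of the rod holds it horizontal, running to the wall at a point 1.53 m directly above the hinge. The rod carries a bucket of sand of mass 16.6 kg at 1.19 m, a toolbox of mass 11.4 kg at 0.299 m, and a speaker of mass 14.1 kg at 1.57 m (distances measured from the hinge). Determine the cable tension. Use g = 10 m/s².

About the hinge:
Beam weight: 6.05 × 10 = 60.5 N down at 0.96 m → arm 0.96 m, τ = 60.5 × 0.96 = 58.08 N·m clockwise.
Bucket of sand: 16.6 × 10 = 166 N down at 1.19 m → arm 1.19 m, τ = 166 × 1.19 = 197.5 N·m clockwise.
Toolbox: 11.4 × 10 = 114 N down at 0.299 m → arm 0.299 m, τ = 114 × 0.299 = 34.09 N·m clockwise.
Speaker: 14.1 × 10 = 141 N down at 1.57 m → arm 1.57 m, τ = 141 × 1.57 = 221.4 N·m clockwise.
Total clockwise load moment = 511.1 N·m.
The cable tension T acts at 1.92 m; only its component perpendicular to the rod, T sinθ, produces torque. sinθ = h/√(h²+d²) = 1.53/√(1.53²+1.92²) = 0.6232.
Στ = 0 ⇒ T × 1.92 × 0.6232 = 511.1 ⇒ T = 511.1 / 1.197 = 427 N.

T ≈ 427 N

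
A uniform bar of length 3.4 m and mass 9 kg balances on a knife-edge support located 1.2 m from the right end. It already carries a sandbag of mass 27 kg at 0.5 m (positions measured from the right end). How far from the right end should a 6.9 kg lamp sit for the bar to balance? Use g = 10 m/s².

About the knife-edge support (at 1.2 m from the right end):
Beam weight: 9 × 10 = 90 N down at 1.7 m → arm 0.5 m, τ = 90 × 0.5 = 45 N·m counterclockwise.
Sandbag: 27 × 10 = 270 N down at 0.5 m → arm 0.7 m, τ = 270 × 0.7 = 189 N·m clockwise.
Net moment of existing loads = 144 N·m clockwise.
The lamp weighs 6.9 × 10 = 69 N and must supply an equal counterclockwise moment, so its lever arm about the knife-edge support is 144 / 69 = 2.09 m.
That puts it at 1.2 + 2.09 = 3.29 m from the right end.

x ≈ 3.29 m from the right end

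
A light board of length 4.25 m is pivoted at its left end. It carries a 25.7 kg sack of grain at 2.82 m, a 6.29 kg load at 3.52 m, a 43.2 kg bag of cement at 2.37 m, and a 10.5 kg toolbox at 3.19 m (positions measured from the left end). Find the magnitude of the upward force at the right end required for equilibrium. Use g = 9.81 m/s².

Take moments about the left end.
Sack of grain: 25.7 × 9.81 = 252.1 N down at 2.82 m → arm 2.82 m, τ = 252.1 × 2.82 = 710.9 N·m clockwise.
Load: 6.29 × 9.81 = 61.7 N down at 3.52 m → arm 3.52 m, τ = 61.7 × 3.52 = 217.2 N·m clockwise.
Bag of cement: 43.2 × 9.81 = 423.8 N down at 2.37 m → arm 2.37 m, τ = 423.8 × 2.37 = 1004 N·m clockwise.
Toolbox: 10.5 × 9.81 = 103 N down at 3.19 m → arm 3.19 m, τ = 103 × 3.19 = 328.6 N·m clockwise.
Net moment of the loads = 2261 N·m clockwise.
The upward force F acts at the right end, arm 4.25 m, giving F × 4.25 counterclockwise.
Setting net torque to zero: F × 4.25 = 2261 → F = 2261 / 4.25 = 532 N.

F ≈ 532 N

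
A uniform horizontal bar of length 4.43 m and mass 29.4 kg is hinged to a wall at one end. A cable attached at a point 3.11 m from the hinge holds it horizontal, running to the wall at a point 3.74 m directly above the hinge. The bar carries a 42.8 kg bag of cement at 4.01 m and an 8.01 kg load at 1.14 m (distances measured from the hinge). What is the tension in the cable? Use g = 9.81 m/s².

T ≈ 1010 N

Take moments about the hinge.
Beam weight: 29.4 × 9.81 = 288.4 N down at 2.215 m → arm 2.215 m, τ = 288.4 × 2.215 = 638.8 N·m clockwise.
Bag of cement: 42.8 × 9.81 = 419.9 N down at 4.01 m → arm 4.01 m, τ = 419.9 × 4.01 = 1684 N·m clockwise.
Load: 8.01 × 9.81 = 78.58 N down at 1.14 m → arm 1.14 m, τ = 78.58 × 1.14 = 89.58 N·m clockwise.
Total clockwise load moment = 2412 N·m.
The cable tension T acts at 3.11 m; only its component perpendicular to the bar, T sinθ, produces torque. sinθ = h/√(h²+d²) = 3.74/√(3.74²+3.11²) = 0.7689.
Στ = 0 ⇒ T × 3.11 × 0.7689 = 2412 ⇒ T = 2412 / 2.391 = 1010 N.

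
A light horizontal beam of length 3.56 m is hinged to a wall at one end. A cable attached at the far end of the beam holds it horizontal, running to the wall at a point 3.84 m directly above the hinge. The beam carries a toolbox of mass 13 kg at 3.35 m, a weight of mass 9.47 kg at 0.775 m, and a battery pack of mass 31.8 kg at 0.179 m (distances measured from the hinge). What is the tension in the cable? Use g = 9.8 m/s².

T ≈ 212 N

Sum moments about the hinge (the unknown hinge reaction has zero arm there).
Toolbox: 13 × 9.8 = 127.4 N down at 3.35 m → arm 3.35 m, τ = 127.4 × 3.35 = 426.8 N·m clockwise.
Weight: 9.47 × 9.8 = 92.81 N down at 0.775 m → arm 0.775 m, τ = 92.81 × 0.775 = 71.93 N·m clockwise.
Battery pack: 31.8 × 9.8 = 311.6 N down at 0.179 m → arm 0.179 m, τ = 311.6 × 0.179 = 55.78 N·m clockwise.
Total clockwise load moment = 554.5 N·m.
The cable tension T acts at 3.56 m; only its component perpendicular to the beam, T sinθ, produces torque. sinθ = h/√(h²+d²) = 3.84/√(3.84²+3.56²) = 0.7333.
Στ = 0 ⇒ T × 3.56 × 0.7333 = 554.5 ⇒ T = 554.5 / 2.611 = 212 N.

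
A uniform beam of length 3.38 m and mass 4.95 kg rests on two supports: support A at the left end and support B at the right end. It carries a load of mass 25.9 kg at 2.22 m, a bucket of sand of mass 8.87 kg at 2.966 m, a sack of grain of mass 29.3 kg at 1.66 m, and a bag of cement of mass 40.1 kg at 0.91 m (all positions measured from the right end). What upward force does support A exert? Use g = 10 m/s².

Take moments about support B.
Beam weight: 4.95 × 10 = 49.5 N down at 1.69 m → arm 1.69 m, τ = 49.5 × 1.69 = 83.66 N·m counterclockwise.
Load: 25.9 × 10 = 259 N down at 2.22 m → arm 2.22 m, τ = 259 × 2.22 = 575 N·m counterclockwise.
Bucket of sand: 8.87 × 10 = 88.7 N down at 2.966 m → arm 2.966 m, τ = 88.7 × 2.966 = 263.1 N·m counterclockwise.
Sack of grain: 29.3 × 10 = 293 N down at 1.66 m → arm 1.66 m, τ = 293 × 1.66 = 486.4 N·m counterclockwise.
Bag of cement: 40.1 × 10 = 401 N down at 0.91 m → arm 0.91 m, τ = 401 × 0.91 = 364.9 N·m counterclockwise.
Net load moment about support B = 1773 N·m counterclockwise.
Reaction R at support A is upward at 3.38 m, arm 3.38 m → moment R × 3.38 clockwise.
For rotational equilibrium, R × 3.38 = 1773, so R = 525 N.

R_A ≈ 525 N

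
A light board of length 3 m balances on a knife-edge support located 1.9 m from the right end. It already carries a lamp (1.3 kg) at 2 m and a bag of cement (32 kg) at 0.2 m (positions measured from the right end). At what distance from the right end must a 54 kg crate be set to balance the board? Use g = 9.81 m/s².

Take moments about the knife-edge support (at 1.9 m from the right end).
Lamp: 1.3 × 9.81 = 12.75 N down at 2 m → arm 0.1 m, τ = 12.75 × 0.1 = 1.275 N·m counterclockwise.
Bag of cement: 32 × 9.81 = 313.9 N down at 0.2 m → arm 1.7 m, τ = 313.9 × 1.7 = 533.6 N·m clockwise.
Net moment of existing loads = 532.3 N·m clockwise.
The crate weighs 54 × 9.81 = 529.7 N and must supply an equal counterclockwise moment, so its lever arm about the knife-edge support is 532.3 / 529.7 = 1 m.
That puts it at 1.9 + 1 = 2.9 m from the right end.

x ≈ 2.9 m from the right end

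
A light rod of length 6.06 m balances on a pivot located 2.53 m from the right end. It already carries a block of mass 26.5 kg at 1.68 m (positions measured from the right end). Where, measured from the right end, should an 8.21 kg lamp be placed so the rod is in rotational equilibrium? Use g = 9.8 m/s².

Sum moments about the pivot (at 2.53 m from the right end) (the support reaction has zero arm there).
Block: 26.5 × 9.8 = 259.7 N down at 1.68 m → arm 0.85 m, τ = 259.7 × 0.85 = 220.7 N·m clockwise.
Net moment of existing loads = 220.7 N·m clockwise.
The lamp weighs 8.21 × 9.8 = 80.46 N and must supply an equal counterclockwise moment, so its lever arm about the pivot is 220.7 / 80.46 = 2.74 m.
That puts it at 2.53 + 2.74 = 5.27 m from the right end.

x ≈ 5.27 m from the right end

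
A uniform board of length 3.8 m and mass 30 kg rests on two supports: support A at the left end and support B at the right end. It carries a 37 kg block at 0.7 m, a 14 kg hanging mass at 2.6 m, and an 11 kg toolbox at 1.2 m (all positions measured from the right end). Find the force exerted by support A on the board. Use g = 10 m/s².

R_A ≈ 349 N

Choose support B as the axis so its reaction then has zero moment arm.
Beam weight: 30 × 10 = 300 N down at 1.9 m → arm 1.9 m, τ = 300 × 1.9 = 570 N·m counterclockwise.
Block: 37 × 10 = 370 N down at 0.7 m → arm 0.7 m, τ = 370 × 0.7 = 259 N·m counterclockwise.
Hanging mass: 14 × 10 = 140 N down at 2.6 m → arm 2.6 m, τ = 140 × 2.6 = 364 N·m counterclockwise.
Toolbox: 11 × 10 = 110 N down at 1.2 m → arm 1.2 m, τ = 110 × 1.2 = 132 N·m counterclockwise.
Net load moment about support B = 1325 N·m counterclockwise.
Reaction R at support A is upward at 3.8 m, arm 3.8 m → moment R × 3.8 clockwise.
Balancing moments: R × 3.8 = 1325, giving R = 349 N.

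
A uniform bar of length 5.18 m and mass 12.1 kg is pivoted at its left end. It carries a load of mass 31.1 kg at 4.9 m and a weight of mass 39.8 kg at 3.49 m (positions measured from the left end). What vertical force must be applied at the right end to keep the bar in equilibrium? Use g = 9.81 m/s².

About the left end:
Beam weight: 12.1 × 9.81 = 118.7 N down at 2.59 m → arm 2.59 m, τ = 118.7 × 2.59 = 307.4 N·m clockwise.
Load: 31.1 × 9.81 = 305.1 N down at 4.9 m → arm 4.9 m, τ = 305.1 × 4.9 = 1495 N·m clockwise.
Weight: 39.8 × 9.81 = 390.4 N down at 3.49 m → arm 3.49 m, τ = 390.4 × 3.49 = 1362 N·m clockwise.
Net moment of the loads = 3164 N·m clockwise.
The upward force F acts at the right end, arm 5.18 m, giving F × 5.18 counterclockwise.
Στ = 0 ⇒ F × 5.18 = 3164 ⇒ F = 3164 / 5.18 = 611 N.

F ≈ 611 N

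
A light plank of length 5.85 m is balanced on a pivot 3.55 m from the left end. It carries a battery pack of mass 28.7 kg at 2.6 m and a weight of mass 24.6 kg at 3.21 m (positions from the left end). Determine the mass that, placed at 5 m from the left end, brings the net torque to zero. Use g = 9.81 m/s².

m ≈ 24.6 kg

Sum moments about the pivot (at 3.55 m from the left end) (the support reaction has zero arm there).
Battery pack: 28.7 × 9.81 = 281.5 N down at 2.6 m → arm 0.95 m, τ = 281.5 × 0.95 = 267.4 N·m counterclockwise.
Weight: 24.6 × 9.81 = 241.3 N down at 3.21 m → arm 0.34 m, τ = 241.3 × 0.34 = 82.04 N·m counterclockwise.
Net moment of known loads = 349.4 N·m counterclockwise.
An unknown mass m at 5 m has arm 1.45 m; its moment is m·g·1.45 clockwise.
For rotational equilibrium, m × 9.81 × 1.45 = 349.4, so m = 349.4 / (9.81 × 1.45) = 24.6 kg.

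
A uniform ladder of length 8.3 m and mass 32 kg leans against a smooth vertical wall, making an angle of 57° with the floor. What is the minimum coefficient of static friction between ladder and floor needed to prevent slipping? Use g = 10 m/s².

μ_min ≈ 0.325

Sum moments about the foot of the ladder (the floor normal and friction both act there and drop out).
Ladder weight 32×10 = 320 N acts at 4.15 m along the ladder; its horizontal arm is 4.15·cos57° = 2.26 m → τ = 723.2 N·m clockwise.
Wall normal N acts horizontally at the top; its moment arm is the height L sinθ = 8.3·sin57° = 6.961 m, counterclockwise.
Setting net torque to zero: N × 6.961 = 723.2 → N = 103.9 N.
ΣFx = 0 ⇒ f = N_wall = 103.9 N. ΣFy = 0 ⇒ N_floor = 320 N.
μ_min = f / N_floor = 103.9 / 320 = 0.325.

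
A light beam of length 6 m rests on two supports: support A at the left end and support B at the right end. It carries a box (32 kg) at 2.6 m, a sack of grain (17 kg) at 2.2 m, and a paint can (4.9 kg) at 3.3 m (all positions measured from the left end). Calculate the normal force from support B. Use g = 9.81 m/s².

R_B ≈ 224 N

Sum moments about support A (its reaction then has zero moment arm).
Box: 32 × 9.81 = 313.9 N down at 2.6 m → arm 2.6 m, τ = 313.9 × 2.6 = 816.1 N·m clockwise.
Sack of grain: 17 × 9.81 = 166.8 N down at 2.2 m → arm 2.2 m, τ = 166.8 × 2.2 = 367 N·m clockwise.
Paint can: 4.9 × 9.81 = 48.07 N down at 3.3 m → arm 3.3 m, τ = 48.07 × 3.3 = 158.6 N·m clockwise.
Net load moment about support A = 1342 N·m clockwise.
Reaction R at support B is upward at 6 m, arm 6 m → moment R × 6 counterclockwise.
For rotational equilibrium, R × 6 = 1342, so R = 224 N.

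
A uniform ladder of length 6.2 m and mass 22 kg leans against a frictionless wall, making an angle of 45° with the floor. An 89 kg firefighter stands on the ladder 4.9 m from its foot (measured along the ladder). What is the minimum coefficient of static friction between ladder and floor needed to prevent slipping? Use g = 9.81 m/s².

Sum moments about the foot of the ladder (the floor normal and friction both act there and drop out).
Ladder weight 22×9.81 = 215.8 N acts at 3.1 m along the ladder; its horizontal arm is 3.1·cos45° = 2.192 m → τ = 473 N·m clockwise.
Firefighter: 89×9.81 = 873.1 N at 4.9 m → arm 3.465 m → τ = 3025 N·m clockwise.
Wall normal N acts horizontally at the top; its moment arm is the height L sinθ = 6.2·sin45° = 4.384 m, counterclockwise.
Setting net torque to zero: N × 4.384 = 3498 → N = 797.9 N.
ΣFx = 0 ⇒ f = N_wall = 797.9 N. ΣFy = 0 ⇒ N_floor = 1089 N.
μ_min = f / N_floor = 797.9 / 1089 = 0.733.

μ_min ≈ 0.733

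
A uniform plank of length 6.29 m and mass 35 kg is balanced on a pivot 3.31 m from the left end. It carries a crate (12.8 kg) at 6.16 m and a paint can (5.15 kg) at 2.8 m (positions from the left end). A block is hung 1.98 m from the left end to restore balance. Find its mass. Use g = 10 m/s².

m ≈ 21.1 kg

Take moments about the pivot (at 3.31 m from the left end).
Beam weight: 35 × 10 = 350 N down at 3.145 m → arm 0.165 m, τ = 350 × 0.165 = 57.75 N·m counterclockwise.
Crate: 12.8 × 10 = 128 N down at 6.16 m → arm 2.85 m, τ = 128 × 2.85 = 364.8 N·m clockwise.
Paint can: 5.15 × 10 = 51.5 N down at 2.8 m → arm 0.51 m, τ = 51.5 × 0.51 = 26.27 N·m counterclockwise.
Net moment of known loads = 280.8 N·m clockwise.
An unknown mass m at 1.98 m has arm 1.33 m; its moment is m·g·1.33 counterclockwise.
Στ = 0 ⇒ m × 10 × 1.33 = 280.8 ⇒ m = 280.8 / (10 × 1.33) = 21.1 kg.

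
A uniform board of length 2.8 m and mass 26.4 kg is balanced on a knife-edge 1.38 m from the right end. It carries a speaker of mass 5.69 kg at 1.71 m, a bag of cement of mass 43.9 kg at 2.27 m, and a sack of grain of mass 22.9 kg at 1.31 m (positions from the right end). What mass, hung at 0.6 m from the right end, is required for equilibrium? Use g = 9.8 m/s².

m ≈ 51.1 kg

Choose the knife-edge (at 1.38 m from the right end) as the axis so the support reaction has zero arm there.
Beam weight: 26.4 × 9.8 = 258.7 N down at 1.4 m → arm 0.02 m, τ = 258.7 × 0.02 = 5.174 N·m counterclockwise.
Speaker: 5.69 × 9.8 = 55.76 N down at 1.71 m → arm 0.33 m, τ = 55.76 × 0.33 = 18.4 N·m counterclockwise.
Bag of cement: 43.9 × 9.8 = 430.2 N down at 2.27 m → arm 0.89 m, τ = 430.2 × 0.89 = 382.9 N·m counterclockwise.
Sack of grain: 22.9 × 9.8 = 224.4 N down at 1.31 m → arm 0.07 m, τ = 224.4 × 0.07 = 15.71 N·m clockwise.
Net moment of known loads = 390.8 N·m counterclockwise.
An unknown mass m at 0.6 m has arm 0.78 m; its moment is m·g·0.78 clockwise.
Στ = 0 ⇒ m × 9.8 × 0.78 = 390.8 ⇒ m = 390.8 / (9.8 × 0.78) = 51.1 kg.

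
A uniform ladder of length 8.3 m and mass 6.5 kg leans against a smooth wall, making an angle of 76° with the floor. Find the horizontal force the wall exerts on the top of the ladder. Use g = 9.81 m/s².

N_wall ≈ 7.95 N

About the foot of the ladder:
Ladder weight 6.5×9.81 = 63.77 N acts at 4.15 m along the ladder; its horizontal arm is 4.15·cos76° = 1.004 m → τ = 64.03 N·m clockwise.
Wall normal N acts horizontally at the top; its moment arm is the height L sinθ = 8.3·sin76° = 8.053 m, counterclockwise.
Balancing moments: N × 8.053 = 64.03, giving N = 7.95 N.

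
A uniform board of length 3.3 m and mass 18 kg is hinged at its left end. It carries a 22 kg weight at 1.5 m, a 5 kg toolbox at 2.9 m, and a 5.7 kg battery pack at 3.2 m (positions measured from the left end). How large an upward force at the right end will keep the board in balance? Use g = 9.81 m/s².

Take moments about the left end.
Beam weight: 18 × 9.81 = 176.6 N down at 1.65 m → arm 1.65 m, τ = 176.6 × 1.65 = 291.4 N·m clockwise.
Weight: 22 × 9.81 = 215.8 N down at 1.5 m → arm 1.5 m, τ = 215.8 × 1.5 = 323.7 N·m clockwise.
Toolbox: 5 × 9.81 = 49.05 N down at 2.9 m → arm 2.9 m, τ = 49.05 × 2.9 = 142.2 N·m clockwise.
Battery pack: 5.7 × 9.81 = 55.92 N down at 3.2 m → arm 3.2 m, τ = 55.92 × 3.2 = 178.9 N·m clockwise.
Net moment of the loads = 936.2 N·m clockwise.
The upward force F acts at the right end, arm 3.3 m, giving F × 3.3 counterclockwise.
Στ = 0 ⇒ F × 3.3 = 936.2 ⇒ F = 936.2 / 3.3 = 284 N.

F ≈ 284 N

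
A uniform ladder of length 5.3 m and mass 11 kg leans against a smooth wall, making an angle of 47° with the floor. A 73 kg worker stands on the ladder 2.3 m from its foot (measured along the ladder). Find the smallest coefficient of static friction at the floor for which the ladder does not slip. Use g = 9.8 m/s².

Sum moments about the foot of the ladder (the floor normal and friction both act there and drop out).
Ladder weight 11×9.8 = 107.8 N acts at 2.65 m along the ladder; its horizontal arm is 2.65·cos47° = 1.807 m → τ = 194.8 N·m clockwise.
Worker: 73×9.8 = 715.4 N at 2.3 m → arm 1.569 m → τ = 1122 N·m clockwise.
Wall normal N acts horizontally at the top; its moment arm is the height L sinθ = 5.3·sin47° = 3.876 m, counterclockwise.
Στ = 0 ⇒ N × 3.876 = 1317 ⇒ N = 339.8 N.
ΣFx = 0 ⇒ f = N_wall = 339.8 N. ΣFy = 0 ⇒ N_floor = 823.2 N.
μ_min = f / N_floor = 339.8 / 823.2 = 0.413.

μ_min ≈ 0.413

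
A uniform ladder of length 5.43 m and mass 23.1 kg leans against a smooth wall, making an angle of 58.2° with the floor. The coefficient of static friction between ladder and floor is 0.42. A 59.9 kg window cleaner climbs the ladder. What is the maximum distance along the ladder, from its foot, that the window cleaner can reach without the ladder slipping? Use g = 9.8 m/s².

d ≈ 4.05 m

About the foot of the ladder:
Ladder weight 23.1×9.8 = 226.4 N acts at 2.715 m along the ladder; its horizontal arm is 2.715·cos58.2° = 1.431 m → τ = 324 N·m clockwise.
Window cleaner weight 59.9×9.8 = 587 N at distance d → arm d·cos58.2° → τ = 587·d·0.527 clockwise.
Wall normal N at the top has arm L sinθ = 4.615 m counterclockwise, so Στ = 0 gives N·4.615 = 324 + 309.3·d.
ΣFy = 0 ⇒ N_floor = 813.4 N, so the maximum friction is μ_s·N_floor = 0.42×813.4 = 341.6 N. ΣFx = 0 ⇒ N_wall = f, so at the slipping point N = 341.6 N.
Substituting: 341.6×4.615 = 324 + 309.3·d ⇒ d = (1576 − 324) / 309.3 = 4.05 m.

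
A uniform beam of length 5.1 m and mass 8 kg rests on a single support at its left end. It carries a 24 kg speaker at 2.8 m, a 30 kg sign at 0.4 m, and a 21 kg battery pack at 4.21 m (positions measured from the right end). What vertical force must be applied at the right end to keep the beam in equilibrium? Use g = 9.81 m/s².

Choose the left end as the axis so the unknown pivot reaction has zero arm there.
Beam weight: 8 × 9.81 = 78.48 N down at 2.55 m → arm 2.55 m, τ = 78.48 × 2.55 = 200.1 N·m clockwise.
Speaker: 24 × 9.81 = 235.4 N down at 2.8 m → arm 2.3 m, τ = 235.4 × 2.3 = 541.4 N·m clockwise.
Sign: 30 × 9.81 = 294.3 N down at 0.4 m → arm 4.7 m, τ = 294.3 × 4.7 = 1383 N·m clockwise.
Battery pack: 21 × 9.81 = 206 N down at 4.21 m → arm 0.89 m, τ = 206 × 0.89 = 183.3 N·m clockwise.
Net moment of the loads = 2308 N·m clockwise.
The upward force F acts at the right end, arm 5.1 m, giving F × 5.1 counterclockwise.
For rotational equilibrium, F × 5.1 = 2308, so F = 2308 / 5.1 = 453 N.

F ≈ 453 N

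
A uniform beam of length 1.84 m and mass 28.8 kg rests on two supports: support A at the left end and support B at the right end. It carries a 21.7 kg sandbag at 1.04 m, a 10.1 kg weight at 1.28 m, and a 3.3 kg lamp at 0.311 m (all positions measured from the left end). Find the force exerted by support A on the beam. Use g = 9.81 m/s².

Taking torques about support B:
Beam weight: 28.8 × 9.81 = 282.5 N down at 0.92 m → arm 0.92 m, τ = 282.5 × 0.92 = 259.9 N·m counterclockwise.
Sandbag: 21.7 × 9.81 = 212.9 N down at 1.04 m → arm 0.8 m, τ = 212.9 × 0.8 = 170.3 N·m counterclockwise.
Weight: 10.1 × 9.81 = 99.08 N down at 1.28 m → arm 0.56 m, τ = 99.08 × 0.56 = 55.48 N·m counterclockwise.
Lamp: 3.3 × 9.81 = 32.37 N down at 0.311 m → arm 1.529 m, τ = 32.37 × 1.529 = 49.49 N·m counterclockwise.
Net load moment about support B = 535.2 N·m counterclockwise.
Reaction R at support A is upward at 0 m, arm 1.84 m → moment R × 1.84 clockwise.
Balancing moments: R × 1.84 = 535.2, giving R = 291 N.

R_A ≈ 291 N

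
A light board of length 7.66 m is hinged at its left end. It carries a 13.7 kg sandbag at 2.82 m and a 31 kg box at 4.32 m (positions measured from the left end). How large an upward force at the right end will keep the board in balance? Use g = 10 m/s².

F ≈ 225 N

About the left end:
Sandbag: 13.7 × 10 = 137 N down at 2.82 m → arm 2.82 m, τ = 137 × 2.82 = 386.3 N·m clockwise.
Box: 31 × 10 = 310 N down at 4.32 m → arm 4.32 m, τ = 310 × 4.32 = 1339 N·m clockwise.
Net moment of the loads = 1725 N·m clockwise.
The upward force F acts at the right end, arm 7.66 m, giving F × 7.66 counterclockwise.
For rotational equilibrium, F × 7.66 = 1725, so F = 1725 / 7.66 = 225 N.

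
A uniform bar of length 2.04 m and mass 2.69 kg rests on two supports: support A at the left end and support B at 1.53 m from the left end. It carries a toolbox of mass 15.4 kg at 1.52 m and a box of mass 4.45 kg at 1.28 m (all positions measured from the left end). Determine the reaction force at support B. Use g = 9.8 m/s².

R_B ≈ 204 N

Taking torques about support A:
Beam weight: 2.69 × 9.8 = 26.36 N down at 1.02 m → arm 1.02 m, τ = 26.36 × 1.02 = 26.89 N·m clockwise.
Toolbox: 15.4 × 9.8 = 150.9 N down at 1.52 m → arm 1.52 m, τ = 150.9 × 1.52 = 229.4 N·m clockwise.
Box: 4.45 × 9.8 = 43.61 N down at 1.28 m → arm 1.28 m, τ = 43.61 × 1.28 = 55.82 N·m clockwise.
Net load moment about support A = 312.1 N·m clockwise.
Reaction R at support B is upward at 1.53 m, arm 1.53 m → moment R × 1.53 counterclockwise.
Balancing moments: R × 1.53 = 312.1, giving R = 204 N.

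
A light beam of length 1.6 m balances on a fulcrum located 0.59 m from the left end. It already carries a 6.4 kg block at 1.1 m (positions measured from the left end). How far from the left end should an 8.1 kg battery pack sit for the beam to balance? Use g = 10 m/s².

About the fulcrum (at 0.59 m from the left end):
Block: 6.4 × 10 = 64 N down at 1.1 m → arm 0.51 m, τ = 64 × 0.51 = 32.64 N·m clockwise.
Net moment of existing loads = 32.64 N·m clockwise.
The battery pack weighs 8.1 × 10 = 81 N and must supply an equal counterclockwise moment, so its lever arm about the fulcrum is 32.64 / 81 = 0.403 m.
That puts it at 0.59 − 0.403 = 0.187 m from the left end.

x ≈ 0.187 m from the left end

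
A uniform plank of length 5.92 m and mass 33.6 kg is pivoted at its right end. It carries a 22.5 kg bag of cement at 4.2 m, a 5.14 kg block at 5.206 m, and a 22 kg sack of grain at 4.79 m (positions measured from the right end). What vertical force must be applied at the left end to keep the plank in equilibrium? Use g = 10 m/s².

F ≈ 551 N

Choose the right end as the axis so the unknown pivot reaction has zero arm there.
Beam weight: 33.6 × 10 = 336 N down at 2.96 m → arm 2.96 m, τ = 336 × 2.96 = 994.6 N·m counterclockwise.
Bag of cement: 22.5 × 10 = 225 N down at 4.2 m → arm 4.2 m, τ = 225 × 4.2 = 945 N·m counterclockwise.
Block: 5.14 × 10 = 51.4 N down at 5.206 m → arm 5.206 m, τ = 51.4 × 5.206 = 267.6 N·m counterclockwise.
Sack of grain: 22 × 10 = 220 N down at 4.79 m → arm 4.79 m, τ = 220 × 4.79 = 1054 N·m counterclockwise.
Net moment of the loads = 3261 N·m counterclockwise.
The upward force F acts at the left end, arm 5.92 m, giving F × 5.92 clockwise.
Setting net torque to zero: F × 5.92 = 3261 → F = 3261 / 5.92 = 551 N.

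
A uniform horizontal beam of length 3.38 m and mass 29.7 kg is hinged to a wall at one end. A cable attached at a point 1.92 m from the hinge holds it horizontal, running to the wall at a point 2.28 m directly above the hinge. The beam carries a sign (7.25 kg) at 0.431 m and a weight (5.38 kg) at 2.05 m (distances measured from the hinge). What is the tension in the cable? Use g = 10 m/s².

About the hinge:
Beam weight: 29.7 × 10 = 297 N down at 1.69 m → arm 1.69 m, τ = 297 × 1.69 = 501.9 N·m clockwise.
Sign: 7.25 × 10 = 72.5 N down at 0.431 m → arm 0.431 m, τ = 72.5 × 0.431 = 31.25 N·m clockwise.
Weight: 5.38 × 10 = 53.8 N down at 2.05 m → arm 2.05 m, τ = 53.8 × 2.05 = 110.3 N·m clockwise.
Total clockwise load moment = 643.4 N·m.
The cable tension T acts at 1.92 m; only its component perpendicular to the beam, T sinθ, produces torque. sinθ = h/√(h²+d²) = 2.28/√(2.28²+1.92²) = 0.7649.
Setting net torque to zero: T × 1.92 × 0.7649 = 643.4 → T = 643.4 / 1.469 = 438 N.

T ≈ 438 N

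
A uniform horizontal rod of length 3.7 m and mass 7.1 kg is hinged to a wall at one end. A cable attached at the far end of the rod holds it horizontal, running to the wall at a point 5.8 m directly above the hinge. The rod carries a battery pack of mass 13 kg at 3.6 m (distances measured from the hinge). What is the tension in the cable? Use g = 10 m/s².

Choose the hinge as the axis so the unknown hinge reaction has zero arm there.
Beam weight: 7.1 × 10 = 71 N down at 1.85 m → arm 1.85 m, τ = 71 × 1.85 = 131.3 N·m clockwise.
Battery pack: 13 × 10 = 130 N down at 3.6 m → arm 3.6 m, τ = 130 × 3.6 = 468 N·m clockwise.
Total clockwise load moment = 599.3 N·m.
The cable tension T acts at 3.7 m; only its component perpendicular to the rod, T sinθ, produces torque. sinθ = h/√(h²+d²) = 5.8/√(5.8²+3.7²) = 0.8431.
Setting net torque to zero: T × 3.7 × 0.8431 = 599.3 → T = 599.3 / 3.119 = 192 N.

T ≈ 192 N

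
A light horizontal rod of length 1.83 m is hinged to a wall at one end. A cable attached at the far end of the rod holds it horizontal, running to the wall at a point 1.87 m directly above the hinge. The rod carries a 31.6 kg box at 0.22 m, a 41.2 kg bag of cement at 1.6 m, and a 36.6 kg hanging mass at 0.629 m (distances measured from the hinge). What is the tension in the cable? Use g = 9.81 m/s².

T ≈ 719 N

Take moments about the hinge.
Box: 31.6 × 9.81 = 310 N down at 0.22 m → arm 0.22 m, τ = 310 × 0.22 = 68.2 N·m clockwise.
Bag of cement: 41.2 × 9.81 = 404.2 N down at 1.6 m → arm 1.6 m, τ = 404.2 × 1.6 = 646.7 N·m clockwise.
Hanging mass: 36.6 × 9.81 = 359 N down at 0.629 m → arm 0.629 m, τ = 359 × 0.629 = 225.8 N·m clockwise.
Total clockwise load moment = 940.7 N·m.
The cable tension T acts at 1.83 m; only its component perpendicular to the rod, T sinθ, produces torque. sinθ = h/√(h²+d²) = 1.87/√(1.87²+1.83²) = 0.7147.
Στ = 0 ⇒ T × 1.83 × 0.7147 = 940.7 ⇒ T = 940.7 / 1.308 = 719 N.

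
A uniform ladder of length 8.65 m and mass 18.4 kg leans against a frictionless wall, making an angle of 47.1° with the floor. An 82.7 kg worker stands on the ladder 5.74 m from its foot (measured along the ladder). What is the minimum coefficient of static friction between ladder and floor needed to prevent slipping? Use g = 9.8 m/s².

Taking torques about the foot of the ladder:
Ladder weight 18.4×9.8 = 180.3 N acts at 4.325 m along the ladder; its horizontal arm is 4.325·cos47.1° = 2.944 m → τ = 530.8 N·m clockwise.
Worker: 82.7×9.8 = 810.5 N at 5.74 m → arm 3.907 m → τ = 3167 N·m clockwise.
Wall normal N acts horizontally at the top; its moment arm is the height L sinθ = 8.65·sin47.1° = 6.336 m, counterclockwise.
Balancing moments: N × 6.336 = 3698, giving N = 583.6 N.
ΣFx = 0 ⇒ f = N_wall = 583.6 N. ΣFy = 0 ⇒ N_floor = 990.8 N.
μ_min = f / N_floor = 583.6 / 990.8 = 0.589.

μ_min ≈ 0.589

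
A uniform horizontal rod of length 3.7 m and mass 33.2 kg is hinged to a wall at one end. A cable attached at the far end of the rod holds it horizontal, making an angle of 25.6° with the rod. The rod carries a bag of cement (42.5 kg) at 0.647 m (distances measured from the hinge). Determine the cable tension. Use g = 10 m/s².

T ≈ 556 N

Choose the hinge as the axis so the unknown hinge reaction has zero arm there.
Beam weight: 33.2 × 10 = 332 N down at 1.85 m → arm 1.85 m, τ = 332 × 1.85 = 614.2 N·m clockwise.
Bag of cement: 42.5 × 10 = 425 N down at 0.647 m → arm 0.647 m, τ = 425 × 0.647 = 275 N·m clockwise.
Total clockwise load moment = 889.2 N·m.
The cable tension T acts at 3.7 m; only its component perpendicular to the rod, T sinθ, produces torque. sin 25.6° = 0.4321.
Balancing moments: T × 3.7 × 0.4321 = 889.2, giving T = 889.2 / 1.599 = 556 N.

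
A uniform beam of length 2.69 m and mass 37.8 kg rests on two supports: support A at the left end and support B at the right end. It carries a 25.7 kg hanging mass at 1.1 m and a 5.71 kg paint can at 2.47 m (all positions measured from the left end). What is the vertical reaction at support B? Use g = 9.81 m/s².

R_B ≈ 340 N

Sum moments about support A (its reaction then has zero moment arm).
Beam weight: 37.8 × 9.81 = 370.8 N down at 1.345 m → arm 1.345 m, τ = 370.8 × 1.345 = 498.7 N·m clockwise.
Hanging mass: 25.7 × 9.81 = 252.1 N down at 1.1 m → arm 1.1 m, τ = 252.1 × 1.1 = 277.3 N·m clockwise.
Paint can: 5.71 × 9.81 = 56.02 N down at 2.47 m → arm 2.47 m, τ = 56.02 × 2.47 = 138.4 N·m clockwise.
Net load moment about support A = 914.4 N·m clockwise.
Reaction R at support B is upward at 2.69 m, arm 2.69 m → moment R × 2.69 counterclockwise.
For rotational equilibrium, R × 2.69 = 914.4, so R = 340 N.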